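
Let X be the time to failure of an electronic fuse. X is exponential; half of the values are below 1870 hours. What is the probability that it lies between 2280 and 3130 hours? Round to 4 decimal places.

0.1161

For an exponential, median = ln(2)/λ, so λ = ln 2 / 1870 = 0.000370667 per hour.
P(2280 < X < 3130) = e^(−λ·2280) − e^(−λ·3130) = 0.42951 − 0.31343 ≈ 0.1161.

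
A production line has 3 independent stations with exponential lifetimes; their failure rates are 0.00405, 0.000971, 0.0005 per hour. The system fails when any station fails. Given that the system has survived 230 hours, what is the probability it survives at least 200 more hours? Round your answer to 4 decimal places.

0.3315

Time to first failure ~ Exp(Σλ) with Σλ = 0.005521.
By memorylessness, P(T > 230+200 | T > 230) = P(T > 200) = e^(−0.005521·200) ≈ 0.3315.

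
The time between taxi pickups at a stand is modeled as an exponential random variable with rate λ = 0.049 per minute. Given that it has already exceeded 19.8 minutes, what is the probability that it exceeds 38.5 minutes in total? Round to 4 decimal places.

By the memoryless property, P(X > 19.8+18.7 | X > 19.8) = P(X > 18.7).
P(X > 18.7) = e^(−0.9163) ≈ 0.4000.

0.4000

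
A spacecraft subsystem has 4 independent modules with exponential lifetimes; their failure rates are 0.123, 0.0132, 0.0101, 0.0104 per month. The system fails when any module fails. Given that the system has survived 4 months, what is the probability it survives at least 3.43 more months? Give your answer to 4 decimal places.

0.5842

Time to first failure ~ Exp(Σλ) with Σλ = 0.1567.
By memorylessness, P(T > 4+3.43 | T > 4) = P(T > 3.43) = e^(−0.1567·3.43) ≈ 0.5842.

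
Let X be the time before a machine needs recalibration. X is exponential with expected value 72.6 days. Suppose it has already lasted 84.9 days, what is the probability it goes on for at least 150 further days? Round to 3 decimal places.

The rate is λ = 1/72.6 = 0.0137741 per day.
By the memoryless property, P(X > 84.9+150 | X > 84.9) = P(X > 150).
P(X > 150) = e^(−2.0661) ≈ 0.127.

0.127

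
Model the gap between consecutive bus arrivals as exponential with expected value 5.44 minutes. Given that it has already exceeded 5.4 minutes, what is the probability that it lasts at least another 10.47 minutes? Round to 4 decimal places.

The rate is λ = 1/5.44 = 0.183824 per minute.
The exponential is memoryless, so the remaining time is again Exp(λ): the condition X > 5.4 is irrelevant.
P(X > 10.47) = e^(−1.9246) ≈ 0.1459.

0.1459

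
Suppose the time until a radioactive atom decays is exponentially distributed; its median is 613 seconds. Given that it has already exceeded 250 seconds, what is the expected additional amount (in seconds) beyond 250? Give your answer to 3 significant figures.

884

For an exponential, median = ln(2)/λ, so λ = ln 2 / 613 = 0.00113075 per second.
By memorylessness, the remaining amount past any threshold is again Exp(λ) with mean 1/λ = 884.372 seconds.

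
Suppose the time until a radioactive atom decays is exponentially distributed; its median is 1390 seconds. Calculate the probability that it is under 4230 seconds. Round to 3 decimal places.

0.879

For an exponential, median = ln(2)/λ, so λ = ln 2 / 1390 = 0.000498667 per second.
P(X ≤ 4230) = 1 − e^(−λ·4230) = 1 − e^(−2.1094) ≈ 0.879.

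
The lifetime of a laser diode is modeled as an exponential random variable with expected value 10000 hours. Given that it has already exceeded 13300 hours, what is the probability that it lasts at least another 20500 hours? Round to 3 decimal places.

0.129

The rate is λ = 1/10000 = 0.0001 per hour.
P(X > s+t | X > s) = e^(−λ(s+t))/e^(−λs) = e^(−λt), independent of s = 13300.
P(X > 20500) = e^(−2.05) ≈ 0.129.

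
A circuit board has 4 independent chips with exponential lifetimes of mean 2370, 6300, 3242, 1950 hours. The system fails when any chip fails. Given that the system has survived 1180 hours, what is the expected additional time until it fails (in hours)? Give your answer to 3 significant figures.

713

First-failure rate Σλ = 1/2370 + 1/6300 + 1/3242 + 1/1950 = 0.00140194.
By memorylessness the expected residual is 1/Σλ = 713.296 hours, regardless of the 1180 already elapsed.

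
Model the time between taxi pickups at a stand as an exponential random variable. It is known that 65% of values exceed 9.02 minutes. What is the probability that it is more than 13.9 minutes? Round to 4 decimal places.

0.5149

e^(−λ·9.02) = 0.65 ⇒ λ = −ln(0.65)/9.02 = 0.0477586.
P(X > 13.9) = e^(−0.0477586·13.9) = e^(−0.66385) ≈ 0.5149.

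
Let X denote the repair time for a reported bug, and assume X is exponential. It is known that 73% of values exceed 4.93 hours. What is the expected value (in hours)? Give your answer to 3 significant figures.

15.7

e^(−λ·4.93) = 0.73 ⇒ λ = −ln(0.73)/4.93 = 0.0638359.
Mean = 1/λ = 15.6652 hours.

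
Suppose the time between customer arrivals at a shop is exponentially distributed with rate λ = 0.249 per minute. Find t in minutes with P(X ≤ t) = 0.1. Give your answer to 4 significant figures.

Set 1 − e^(−λt) = 0.1, so t = −ln(0.9)/λ = 0.10536/0.249 ≈ 0.423135 minutes.

0.4231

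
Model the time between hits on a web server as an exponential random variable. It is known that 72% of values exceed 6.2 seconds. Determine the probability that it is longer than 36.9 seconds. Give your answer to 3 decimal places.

e^(−λ·6.2) = 0.72 ⇒ λ = −ln(0.72)/6.2 = 0.0529845.
P(X > 36.9) = e^(−0.0529845·36.9) = e^(−1.9551) ≈ 0.142.

0.142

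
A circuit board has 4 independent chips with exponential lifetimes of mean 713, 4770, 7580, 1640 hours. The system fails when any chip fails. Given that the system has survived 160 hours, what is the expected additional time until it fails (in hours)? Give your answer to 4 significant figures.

First-failure rate Σλ = 1/713 + 1/4770 + 1/7580 + 1/1640 = 0.00235385.
By memorylessness the expected residual is 1/Σλ = 424.836 hours, regardless of the 160 already elapsed.

424.8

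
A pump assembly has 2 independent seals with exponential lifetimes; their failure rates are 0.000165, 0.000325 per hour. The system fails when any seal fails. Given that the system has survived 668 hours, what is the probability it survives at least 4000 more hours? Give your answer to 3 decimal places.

Time to first failure ~ Exp(Σλ) with Σλ = 0.00049.
By memorylessness, P(T > 668+4000 | T > 668) = P(T > 4000) = e^(−0.00049·4000) ≈ 0.141.

0.141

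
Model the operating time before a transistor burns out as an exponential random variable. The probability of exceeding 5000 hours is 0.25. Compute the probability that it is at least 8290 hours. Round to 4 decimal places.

0.1004

e^(−λ·5000) = 0.25 ⇒ λ = −ln(0.25)/5000 = 0.000277259.
P(X > 8290) = e^(−0.000277259·8290) = e^(−2.2985) ≈ 0.1004.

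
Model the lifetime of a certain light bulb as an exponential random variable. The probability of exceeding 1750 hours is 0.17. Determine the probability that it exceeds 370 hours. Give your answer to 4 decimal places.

e^(−λ·1750) = 0.17 ⇒ λ = −ln(0.17)/1750 = 0.00101255.
P(X > 370) = e^(−0.00101255·370) = e^(−0.37464) ≈ 0.6875.

0.6875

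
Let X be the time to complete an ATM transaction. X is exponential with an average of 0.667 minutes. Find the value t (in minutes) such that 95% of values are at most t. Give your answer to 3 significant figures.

2.00

The rate is λ = 1/0.667 = 1.49925 per minute.
Set 1 − e^(−λt) = 0.95, so t = −ln(0.05)/λ = 2.9957/1.49925 ≈ 1.99815 minutes.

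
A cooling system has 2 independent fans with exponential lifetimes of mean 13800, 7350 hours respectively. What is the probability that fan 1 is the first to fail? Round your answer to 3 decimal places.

Rates: λ_i = 1/mean_i → 0.0000724638, 0.000136054; Σλ = 0.000208518.
P(fan 1 first) = λ_1/Σλ = 0.0000724638/0.000208518 ≈ 0.348.

0.348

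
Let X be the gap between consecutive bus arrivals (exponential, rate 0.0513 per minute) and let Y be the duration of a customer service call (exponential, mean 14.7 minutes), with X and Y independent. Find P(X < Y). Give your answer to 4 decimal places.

λ_1 = 0.0513, λ_2 = 1/14.7 = 0.0680272.
For independent exponentials, P(X < Y) = λ_1/(λ_1+λ_2) = 0.0513/0.119327 ≈ 0.4299.

0.4299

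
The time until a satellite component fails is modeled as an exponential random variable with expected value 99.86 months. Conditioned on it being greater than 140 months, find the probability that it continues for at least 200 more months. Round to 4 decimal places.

0.1350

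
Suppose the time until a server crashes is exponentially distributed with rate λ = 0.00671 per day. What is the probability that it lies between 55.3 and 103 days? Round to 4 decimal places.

0.1890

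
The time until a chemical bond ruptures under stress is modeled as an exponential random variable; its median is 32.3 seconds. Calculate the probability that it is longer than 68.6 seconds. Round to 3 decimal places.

0.229

For an exponential, median = ln(2)/λ, so λ = ln 2 / 32.3 = 0.0214597 per second.
P(X > 68.6) = e^(−λ·68.6) = e^(−1.4721) ≈ 0.229.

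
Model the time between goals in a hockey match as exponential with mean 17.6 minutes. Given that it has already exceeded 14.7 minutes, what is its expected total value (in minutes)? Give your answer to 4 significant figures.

The rate is λ = 1/17.6 = 0.0568182 per minute.
By memorylessness, E[X | X > 14.7] = 14.7 + 1/λ = 14.7 + 17.6 = 32.3 minutes.

32.30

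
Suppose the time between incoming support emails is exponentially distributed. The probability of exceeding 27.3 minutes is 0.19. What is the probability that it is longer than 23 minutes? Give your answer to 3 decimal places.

e^(−λ·27.3) = 0.19 ⇒ λ = −ln(0.19)/27.3 = 0.0608326.
P(X > 23) = e^(−0.0608326·23) = e^(−1.3992) ≈ 0.247.

0.247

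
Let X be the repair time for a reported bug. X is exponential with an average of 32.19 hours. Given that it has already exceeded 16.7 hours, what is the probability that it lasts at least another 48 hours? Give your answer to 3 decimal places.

The rate is λ = 1/32.19 = 0.0310655 per hour.
P(X > s+t | X > s) = e^(−λ(s+t))/e^(−λs) = e^(−λt), independent of s = 16.7.
P(X > 48) = e^(−1.4911) ≈ 0.225.

0.225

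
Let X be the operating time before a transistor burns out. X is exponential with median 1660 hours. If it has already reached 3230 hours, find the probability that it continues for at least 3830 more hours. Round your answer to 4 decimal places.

0.2020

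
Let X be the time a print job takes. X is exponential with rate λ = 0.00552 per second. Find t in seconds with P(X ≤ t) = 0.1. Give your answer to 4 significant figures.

19.09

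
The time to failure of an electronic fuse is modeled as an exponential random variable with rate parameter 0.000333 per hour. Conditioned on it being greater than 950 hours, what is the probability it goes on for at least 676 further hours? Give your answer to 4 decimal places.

The exponential is memoryless, so the remaining time is again Exp(λ): the condition X > 950 is irrelevant.
P(X > 676) = e^(−0.22511) ≈ 0.7984.

0.7984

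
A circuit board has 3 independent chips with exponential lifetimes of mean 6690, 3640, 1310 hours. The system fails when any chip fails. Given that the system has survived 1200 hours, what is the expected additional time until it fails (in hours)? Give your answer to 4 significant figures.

First-failure rate Σλ = 1/6690 + 1/3640 + 1/1310 = 0.00118756.
By memorylessness the expected residual is 1/Σλ = 842.062 hours, regardless of the 1200 already elapsed.

842.1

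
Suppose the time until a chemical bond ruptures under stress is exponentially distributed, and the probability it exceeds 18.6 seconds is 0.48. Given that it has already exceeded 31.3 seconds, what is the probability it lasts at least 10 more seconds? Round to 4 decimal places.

From e^(−λ·18.6) = 0.48, λ = −ln(0.48)/18.6 = 0.0394607.
Memoryless: P(X > 31.3+10 | X > 31.3) = P(X > 10) = e^(−0.0394607·10) ≈ 0.6739.

0.6739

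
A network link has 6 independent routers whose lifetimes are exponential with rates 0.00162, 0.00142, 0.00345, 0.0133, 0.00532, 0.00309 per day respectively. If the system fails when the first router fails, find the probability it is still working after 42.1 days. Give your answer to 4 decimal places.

The time to first failure is exponential with rate Σλ = 0.00162 + 0.00142 + 0.00345 + 0.0133 + 0.00532 + 0.00309 = 0.0282.
P(min > 42.1) = e^(−0.0282·42.1) = e^(−1.1872) ≈ 0.3051.

0.3051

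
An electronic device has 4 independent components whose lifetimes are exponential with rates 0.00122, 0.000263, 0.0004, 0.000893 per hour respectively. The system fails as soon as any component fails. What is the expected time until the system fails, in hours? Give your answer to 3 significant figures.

360

The time to first failure is exponential with rate Σλ = 0.00122 + 0.000263 + 0.0004 + 0.000893 = 0.002776.
E[min] = 1/Σλ = 1/0.002776 = 360.231 hours.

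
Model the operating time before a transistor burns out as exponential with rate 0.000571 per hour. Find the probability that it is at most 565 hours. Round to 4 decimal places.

0.2757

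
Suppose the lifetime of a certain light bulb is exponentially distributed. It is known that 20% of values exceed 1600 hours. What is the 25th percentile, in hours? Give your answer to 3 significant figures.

e^(−λ·1600) = 0.20 ⇒ λ = −ln(0.20)/1600 = 0.0010059.
25th percentile: 1 − e^(−λt) = 0.25, t = −ln(0.75)/λ = 285.995 hours.

286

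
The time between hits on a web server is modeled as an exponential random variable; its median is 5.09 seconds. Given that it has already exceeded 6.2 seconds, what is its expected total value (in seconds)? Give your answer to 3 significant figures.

13.5

For an exponential, median = ln(2)/λ, so λ = ln 2 / 5.09 = 0.136178 per second.
By memorylessness, E[X | X > 6.2] = 6.2 + 1/λ = 6.2 + 7.34332 = 13.5433 seconds.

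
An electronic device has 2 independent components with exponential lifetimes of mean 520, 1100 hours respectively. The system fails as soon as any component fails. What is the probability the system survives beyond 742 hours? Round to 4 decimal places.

The first failure time is exponential with rate Σλ_i = 1/520 + 1/1100 = 0.00283217 per hour.
P(min > 742) = e^(−0.00283217·742) = e^(−2.1015) ≈ 0.1223.

0.1223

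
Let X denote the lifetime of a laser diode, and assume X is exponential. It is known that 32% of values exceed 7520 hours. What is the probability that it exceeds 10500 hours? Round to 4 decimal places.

0.2037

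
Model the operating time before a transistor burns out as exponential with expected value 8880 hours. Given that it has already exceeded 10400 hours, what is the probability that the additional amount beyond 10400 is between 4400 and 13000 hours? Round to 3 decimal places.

0.378

The rate is λ = 1/8880 = 0.000112613 per hour.
Memoryless: the residual past 10400 is again Exp(λ).
P(4400 < residual < 13000) = e^(−λ·4400) − e^(−λ·13000) = 0.60927 − 0.23132 ≈ 0.378.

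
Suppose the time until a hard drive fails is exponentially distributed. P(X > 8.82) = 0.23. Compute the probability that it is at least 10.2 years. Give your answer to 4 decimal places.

0.1828

e^(−λ·8.82) = 0.23 ⇒ λ = −ln(0.23)/8.82 = 0.16663.
P(X > 10.2) = e^(−0.16663·10.2) = e^(−1.6996) ≈ 0.1828.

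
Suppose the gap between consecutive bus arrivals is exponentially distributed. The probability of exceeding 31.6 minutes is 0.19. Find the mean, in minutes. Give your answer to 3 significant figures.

19.0

e^(−λ·31.6) = 0.19 ⇒ λ = −ln(0.19)/31.6 = 0.0525548.
Mean = 1/λ = 19.0278 minutes.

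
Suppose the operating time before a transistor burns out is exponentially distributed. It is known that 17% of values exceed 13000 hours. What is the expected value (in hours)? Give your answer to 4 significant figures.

7337

e^(−λ·13000) = 0.17 ⇒ λ = −ln(0.17)/13000 = 0.000136304.
Mean = 1/λ = 7336.52 hours.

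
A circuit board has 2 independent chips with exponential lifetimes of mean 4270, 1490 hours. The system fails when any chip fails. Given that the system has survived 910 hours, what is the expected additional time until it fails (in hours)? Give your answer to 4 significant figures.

First-failure rate Σλ = 1/4270 + 1/1490 = 0.000905333.
By memorylessness the expected residual is 1/Σλ = 1104.57 hours, regardless of the 910 already elapsed.

1105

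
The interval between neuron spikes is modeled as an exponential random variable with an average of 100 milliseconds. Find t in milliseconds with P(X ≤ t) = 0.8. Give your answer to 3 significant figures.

The rate is λ = 1/100 = 0.01 per millisecond.
Set 1 − e^(−λt) = 0.8, so t = −ln(0.2)/λ = 1.6094/0.01 ≈ 160.944 milliseconds.

161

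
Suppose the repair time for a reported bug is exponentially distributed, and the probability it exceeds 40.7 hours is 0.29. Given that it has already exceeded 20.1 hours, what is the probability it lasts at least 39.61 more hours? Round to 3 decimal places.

From e^(−λ·40.7) = 0.29, λ = −ln(0.29)/40.7 = 0.0304146.
Memoryless: P(X > 20.1+39.61 | X > 20.1) = P(X > 39.61) = e^(−0.0304146·39.61) ≈ 0.300.

0.300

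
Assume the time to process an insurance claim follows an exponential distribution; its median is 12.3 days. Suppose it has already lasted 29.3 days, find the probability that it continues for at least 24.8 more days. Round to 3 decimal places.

For an exponential, median = ln(2)/λ, so λ = ln 2 / 12.3 = 0.0563534 per day.
By the memoryless property, P(X > 29.3+24.8 | X > 29.3) = P(X > 24.8).
P(X > 24.8) = e^(−1.3976) ≈ 0.247.

0.247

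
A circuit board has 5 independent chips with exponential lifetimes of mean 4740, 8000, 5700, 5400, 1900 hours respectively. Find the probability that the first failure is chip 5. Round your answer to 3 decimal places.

0.430

Rates: λ_i = 1/mean_i → 0.00021097, 0.000125, 0.000175439, 0.000185185, 0.000526316; Σλ = 0.00122291.
P(chip 5 first) = λ_5/Σλ = 0.000526316/0.00122291 ≈ 0.430.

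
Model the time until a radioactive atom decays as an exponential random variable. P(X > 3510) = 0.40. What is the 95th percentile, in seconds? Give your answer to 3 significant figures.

e^(−λ·3510) = 0.40 ⇒ λ = −ln(0.40)/3510 = 0.000261051.
95th percentile: 1 − e^(−λt) = 0.95, t = −ln(0.05)/λ = 11475.6 seconds.

11500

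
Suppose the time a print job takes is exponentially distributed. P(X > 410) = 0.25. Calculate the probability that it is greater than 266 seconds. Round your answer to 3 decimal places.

0.407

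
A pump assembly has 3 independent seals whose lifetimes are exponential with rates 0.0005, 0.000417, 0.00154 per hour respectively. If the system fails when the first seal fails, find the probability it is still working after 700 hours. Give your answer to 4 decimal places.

The time to first failure is exponential with rate Σλ = 0.0005 + 0.000417 + 0.00154 = 0.002457.
P(min > 700) = e^(−0.002457·700) = e^(−1.7199) ≈ 0.1791.

0.1791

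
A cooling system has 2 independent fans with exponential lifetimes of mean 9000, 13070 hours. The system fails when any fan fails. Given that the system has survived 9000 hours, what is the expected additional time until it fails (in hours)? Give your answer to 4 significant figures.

First-failure rate Σλ = 1/9000 + 1/13070 = 0.000187622.
By memorylessness the expected residual is 1/Σλ = 5329.86 hours, regardless of the 9000 already elapsed.

5330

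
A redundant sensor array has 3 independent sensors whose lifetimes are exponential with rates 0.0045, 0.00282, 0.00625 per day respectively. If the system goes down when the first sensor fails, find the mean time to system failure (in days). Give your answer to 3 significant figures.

The time to first failure is exponential with rate Σλ = 0.0045 + 0.00282 + 0.00625 = 0.01357.
E[min] = 1/Σλ = 1/0.01357 = 73.692 days.

73.7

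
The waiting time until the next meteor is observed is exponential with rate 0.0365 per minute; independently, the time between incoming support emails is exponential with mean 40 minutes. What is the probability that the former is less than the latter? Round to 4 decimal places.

0.5935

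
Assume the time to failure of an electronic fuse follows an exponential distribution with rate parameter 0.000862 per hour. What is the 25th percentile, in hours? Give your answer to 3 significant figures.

Set 1 − e^(−λt) = 0.25, so t = −ln(0.75)/λ = 0.28768/0.000862 ≈ 333.738 hours.

334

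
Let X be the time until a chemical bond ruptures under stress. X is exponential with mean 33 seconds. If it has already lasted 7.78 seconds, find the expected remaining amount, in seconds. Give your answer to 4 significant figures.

The rate is λ = 1/33 = 0.030303 per second.
By memorylessness, the remaining amount past any threshold is again Exp(λ) with mean 1/λ = 33 seconds.

33.00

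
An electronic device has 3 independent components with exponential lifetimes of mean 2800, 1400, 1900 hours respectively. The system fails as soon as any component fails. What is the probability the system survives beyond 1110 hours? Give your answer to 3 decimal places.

The first failure time is exponential with rate Σλ_i = 1/2800 + 1/1400 + 1/1900 = 0.00159774 per hour.
P(min > 1110) = e^(−0.00159774·1110) = e^(−1.7735) ≈ 0.170.

0.170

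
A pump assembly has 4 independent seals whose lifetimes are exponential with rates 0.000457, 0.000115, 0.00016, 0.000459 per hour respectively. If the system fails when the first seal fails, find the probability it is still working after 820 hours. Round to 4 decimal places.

The time to first failure is exponential with rate Σλ = 0.000457 + 0.000115 + 0.00016 + 0.000459 = 0.001191.
P(min > 820) = e^(−0.001191·820) = e^(−0.97662) ≈ 0.3766.

0.3766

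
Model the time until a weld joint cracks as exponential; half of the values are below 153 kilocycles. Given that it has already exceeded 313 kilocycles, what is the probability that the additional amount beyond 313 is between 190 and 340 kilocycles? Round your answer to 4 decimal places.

0.2085

For an exponential, median = ln(2)/λ, so λ = ln 2 / 153 = 0.00453037 per kilocycle.
Memoryless: the residual past 313 is again Exp(λ).
P(190 < residual < 340) = e^(−λ·190) − e^(−λ·340) = 0.42284 − 0.21431 ≈ 0.2085.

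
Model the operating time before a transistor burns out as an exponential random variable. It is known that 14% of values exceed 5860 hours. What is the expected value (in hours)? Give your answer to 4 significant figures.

2981

e^(−λ·5860) = 0.14 ⇒ λ = −ln(0.14)/5860 = 0.000335514.
Mean = 1/λ = 2980.5 hours.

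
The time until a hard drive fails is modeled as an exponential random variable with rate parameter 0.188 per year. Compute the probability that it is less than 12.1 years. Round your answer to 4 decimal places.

0.8972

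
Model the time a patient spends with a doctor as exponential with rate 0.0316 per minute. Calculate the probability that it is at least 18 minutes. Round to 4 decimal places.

P(X > 18) = e^(−λ·18) = e^(−0.5688) ≈ 0.5662.

0.5662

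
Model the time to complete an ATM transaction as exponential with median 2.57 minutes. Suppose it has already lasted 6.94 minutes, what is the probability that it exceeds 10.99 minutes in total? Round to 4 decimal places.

0.3354

For an exponential, median = ln(2)/λ, so λ = ln 2 / 2.57 = 0.269707 per minute.
By the memoryless property, P(X > 6.94+4.05 | X > 6.94) = P(X > 4.05).
P(X > 4.05) = e^(−1.0923) ≈ 0.3354.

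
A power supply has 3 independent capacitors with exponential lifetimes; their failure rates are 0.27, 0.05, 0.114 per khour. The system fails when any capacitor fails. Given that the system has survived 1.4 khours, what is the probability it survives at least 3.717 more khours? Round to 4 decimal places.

Time to first failure ~ Exp(Σλ) with Σλ = 0.434.
By memorylessness, P(T > 1.4+3.717 | T > 1.4) = P(T > 3.717) = e^(−0.434·3.717) ≈ 0.1993.

0.1993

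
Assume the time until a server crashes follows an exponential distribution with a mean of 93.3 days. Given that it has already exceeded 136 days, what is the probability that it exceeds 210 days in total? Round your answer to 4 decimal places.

0.4524

The rate is λ = 1/93.3 = 0.0107181 per day.
The exponential is memoryless, so the remaining time is again Exp(λ): the condition X > 136 is irrelevant.
P(X > 74) = e^(−0.79314) ≈ 0.4524.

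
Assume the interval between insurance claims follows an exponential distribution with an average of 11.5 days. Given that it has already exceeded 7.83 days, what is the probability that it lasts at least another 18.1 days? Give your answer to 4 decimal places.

0.2072

The rate is λ = 1/11.5 = 0.0869565 per day.
By the memoryless property, P(X > 7.83+18.1 | X > 7.83) = P(X > 18.1).
P(X > 18.1) = e^(−1.5739) ≈ 0.2072.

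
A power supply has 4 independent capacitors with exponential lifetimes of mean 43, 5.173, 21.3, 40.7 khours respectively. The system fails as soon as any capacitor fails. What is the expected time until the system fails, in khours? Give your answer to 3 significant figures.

3.47

The first failure time is exponential with rate Σλ_i = 1/43 + 1/5.173 + 1/21.3 + 1/40.7 = 0.288086 per khour.
E[min] = 1/Σλ = 1/0.288086 = 3.47119 khours.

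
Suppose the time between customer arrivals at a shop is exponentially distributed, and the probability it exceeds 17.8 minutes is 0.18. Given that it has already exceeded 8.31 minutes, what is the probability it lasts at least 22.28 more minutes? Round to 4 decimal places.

From e^(−λ·17.8) = 0.18, λ = −ln(0.18)/17.8 = 0.096337.
Memoryless: P(X > 8.31+22.28 | X > 8.31) = P(X > 22.28) = e^(−0.096337·22.28) ≈ 0.1169.

0.1169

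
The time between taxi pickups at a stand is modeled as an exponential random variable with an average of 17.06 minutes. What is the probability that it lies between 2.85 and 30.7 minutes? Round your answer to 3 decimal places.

The rate is λ = 1/17.06 = 0.0586166 per minute.
P(2.85 < X < 30.7) = e^(−λ·2.85) − e^(−λ·30.7) = 0.84615 − 0.16538 ≈ 0.681.

0.681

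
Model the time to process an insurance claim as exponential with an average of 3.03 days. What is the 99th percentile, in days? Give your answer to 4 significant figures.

The rate is λ = 1/3.03 = 0.330033 per day.
Set 1 − e^(−λt) = 0.99, so t = −ln(0.01)/λ = 4.6052/0.330033 ≈ 13.9537 days.

13.95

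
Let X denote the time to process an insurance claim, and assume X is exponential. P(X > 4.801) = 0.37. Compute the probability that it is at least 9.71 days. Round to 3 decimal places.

0.134

e^(−λ·4.801) = 0.37 ⇒ λ = −ln(0.37)/4.801 = 0.207093.
P(X > 9.71) = e^(−0.207093·9.71) = e^(−2.0109) ≈ 0.134.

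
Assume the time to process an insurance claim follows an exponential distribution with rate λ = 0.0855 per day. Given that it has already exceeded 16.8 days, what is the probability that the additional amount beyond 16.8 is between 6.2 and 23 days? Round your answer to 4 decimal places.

Memoryless: the residual past 16.8 is again Exp(λ).
P(6.2 < residual < 23) = e^(−λ·6.2) − e^(−λ·23) = 0.58855 − 0.13995 ≈ 0.4486.

0.4486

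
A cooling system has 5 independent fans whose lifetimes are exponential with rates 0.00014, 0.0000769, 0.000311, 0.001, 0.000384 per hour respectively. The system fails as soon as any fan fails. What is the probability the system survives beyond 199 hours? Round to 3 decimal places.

The time to first failure is exponential with rate Σλ = 0.00014 + 0.0000769 + 0.000311 + 0.001 + 0.000384 = 0.0019119.
P(min > 199) = e^(−0.0019119·199) = e^(−0.38047) ≈ 0.684.

0.684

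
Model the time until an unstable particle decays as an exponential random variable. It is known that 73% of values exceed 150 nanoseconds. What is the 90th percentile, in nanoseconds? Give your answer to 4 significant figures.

e^(−λ·150) = 0.73 ⇒ λ = −ln(0.73)/150 = 0.00209807.
90th percentile: 1 − e^(−λt) = 0.9, t = −ln(0.1)/λ = 1097.48 nanoseconds.

1097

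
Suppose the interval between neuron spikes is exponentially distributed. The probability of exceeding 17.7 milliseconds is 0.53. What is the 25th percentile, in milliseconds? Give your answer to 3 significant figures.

8.02

e^(−λ·17.7) = 0.53 ⇒ λ = −ln(0.53)/17.7 = 0.0358688.
25th percentile: 1 − e^(−λt) = 0.25, t = −ln(0.75)/λ = 8.02039 milliseconds.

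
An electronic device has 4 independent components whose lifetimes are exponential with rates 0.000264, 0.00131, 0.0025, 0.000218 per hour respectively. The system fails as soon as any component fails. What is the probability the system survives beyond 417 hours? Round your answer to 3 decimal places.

0.167

The time to first failure is exponential with rate Σλ = 0.000264 + 0.00131 + 0.0025 + 0.000218 = 0.004292.
P(min > 417) = e^(−0.004292·417) = e^(−1.7898) ≈ 0.167.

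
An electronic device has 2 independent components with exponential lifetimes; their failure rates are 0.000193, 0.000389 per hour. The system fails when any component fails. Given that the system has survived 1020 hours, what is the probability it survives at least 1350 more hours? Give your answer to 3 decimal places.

0.456

Time to first failure ~ Exp(Σλ) with Σλ = 0.000582.
By memorylessness, P(T > 1020+1350 | T > 1020) = P(T > 1350) = e^(−0.000582·1350) ≈ 0.456.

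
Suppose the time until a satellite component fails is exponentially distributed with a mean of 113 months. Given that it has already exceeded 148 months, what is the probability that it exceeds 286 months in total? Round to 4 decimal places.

The rate is λ = 1/113 = 0.00884956 per month.
P(X > s+t | X > s) = e^(−λ(s+t))/e^(−λs) = e^(−λt), independent of s = 148.
P(X > 138) = e^(−1.2212) ≈ 0.2949.

0.2949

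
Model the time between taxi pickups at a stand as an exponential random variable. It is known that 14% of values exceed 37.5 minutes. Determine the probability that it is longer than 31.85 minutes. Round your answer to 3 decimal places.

0.188

e^(−λ·37.5) = 0.14 ⇒ λ = −ln(0.14)/37.5 = 0.0524297.
P(X > 31.85) = e^(−0.0524297·31.85) = e^(−1.6699) ≈ 0.188.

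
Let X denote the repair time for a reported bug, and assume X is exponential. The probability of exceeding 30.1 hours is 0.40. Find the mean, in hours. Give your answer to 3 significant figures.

32.8

e^(−λ·30.1) = 0.40 ⇒ λ = −ln(0.40)/30.1 = 0.0304416.
Mean = 1/λ = 32.8498 hours.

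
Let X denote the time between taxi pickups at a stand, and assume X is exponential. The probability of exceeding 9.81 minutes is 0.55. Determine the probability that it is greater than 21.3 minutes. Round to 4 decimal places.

e^(−λ·9.81) = 0.55 ⇒ λ = −ln(0.55)/9.81 = 0.0609416.
P(X > 21.3) = e^(−0.0609416·21.3) = e^(−1.2981) ≈ 0.2731.

0.2731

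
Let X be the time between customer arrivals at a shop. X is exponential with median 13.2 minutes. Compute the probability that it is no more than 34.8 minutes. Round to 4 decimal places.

For an exponential, median = ln(2)/λ, so λ = ln 2 / 13.2 = 0.0525112 per minute.
P(X ≤ 34.8) = 1 − e^(−λ·34.8) = 1 − e^(−1.8274) ≈ 0.8392.

0.8392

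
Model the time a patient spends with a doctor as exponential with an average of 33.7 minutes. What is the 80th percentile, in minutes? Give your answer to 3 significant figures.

54.2

The rate is λ = 1/33.7 = 0.0296736 per minute.
Set 1 − e^(−λt) = 0.8, so t = −ln(0.2)/λ = 1.6094/0.0296736 ≈ 54.2381 minutes.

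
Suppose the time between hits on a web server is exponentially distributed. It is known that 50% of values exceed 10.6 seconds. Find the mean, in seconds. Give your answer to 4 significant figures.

e^(−λ·10.6) = 0.50 ⇒ λ = −ln(0.50)/10.6 = 0.0653912.
Mean = 1/λ = 15.2926 seconds.

15.29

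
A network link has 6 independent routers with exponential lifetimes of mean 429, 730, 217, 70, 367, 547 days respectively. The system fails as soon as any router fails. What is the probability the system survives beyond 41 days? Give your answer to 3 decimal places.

0.329

The first failure time is exponential with rate Σλ_i = 1/429 + 1/730 + 1/217 + 1/70 + 1/367 + 1/547 = 0.0271478 per day.
P(min > 41) = e^(−0.0271478·41) = e^(−1.1131) ≈ 0.329.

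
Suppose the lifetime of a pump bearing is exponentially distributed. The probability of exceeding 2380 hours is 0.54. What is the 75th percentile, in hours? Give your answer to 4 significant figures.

5355

e^(−λ·2380) = 0.54 ⇒ λ = −ln(0.54)/2380 = 0.000258902.
75th percentile: 1 − e^(−λt) = 0.75, t = −ln(0.25)/λ = 5354.52 hours.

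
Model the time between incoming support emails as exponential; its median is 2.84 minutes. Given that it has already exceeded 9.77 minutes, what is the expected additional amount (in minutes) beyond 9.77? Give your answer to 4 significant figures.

For an exponential, median = ln(2)/λ, so λ = ln 2 / 2.84 = 0.244066 per minute.
By memorylessness, the remaining amount past any threshold is again Exp(λ) with mean 1/λ = 4.09725 minutes.

4.097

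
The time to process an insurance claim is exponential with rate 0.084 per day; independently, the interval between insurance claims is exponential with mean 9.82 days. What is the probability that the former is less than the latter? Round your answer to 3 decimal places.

λ_1 = 0.084, λ_2 = 1/9.82 = 0.101833.
For independent exponentials, P(the former < the latter) = λ_1/(λ_1+λ_2) = 0.084/0.185833 ≈ 0.452.

0.452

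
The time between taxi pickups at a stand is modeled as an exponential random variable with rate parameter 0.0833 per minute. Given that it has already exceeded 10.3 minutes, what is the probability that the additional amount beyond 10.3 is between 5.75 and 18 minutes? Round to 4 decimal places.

0.3962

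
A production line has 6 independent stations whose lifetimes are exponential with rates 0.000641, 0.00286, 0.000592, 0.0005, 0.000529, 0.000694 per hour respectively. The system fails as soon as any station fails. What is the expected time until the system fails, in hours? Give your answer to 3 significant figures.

172

The time to first failure is exponential with rate Σλ = 0.000641 + 0.00286 + 0.000592 + 0.0005 + 0.000529 + 0.000694 = 0.005816.
E[min] = 1/Σλ = 1/0.005816 = 171.939 hours.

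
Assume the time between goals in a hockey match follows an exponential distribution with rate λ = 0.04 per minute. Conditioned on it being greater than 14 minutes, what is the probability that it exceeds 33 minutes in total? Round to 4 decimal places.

0.4677

P(X > s+t | X > s) = e^(−λ(s+t))/e^(−λs) = e^(−λt), independent of s = 14.
P(X > 19) = e^(−0.76) ≈ 0.4677.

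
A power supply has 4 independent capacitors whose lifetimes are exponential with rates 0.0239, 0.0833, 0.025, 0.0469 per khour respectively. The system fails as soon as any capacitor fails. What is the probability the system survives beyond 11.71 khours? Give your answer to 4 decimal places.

0.1228

The time to first failure is exponential with rate Σλ = 0.0239 + 0.0833 + 0.025 + 0.0469 = 0.1791.
P(min > 11.71) = e^(−0.1791·11.71) = e^(−2.0973) ≈ 0.1228.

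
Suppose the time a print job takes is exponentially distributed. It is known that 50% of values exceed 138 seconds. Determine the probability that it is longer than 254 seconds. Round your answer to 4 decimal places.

0.2792

e^(−λ·138) = 0.50 ⇒ λ = −ln(0.50)/138 = 0.00502281.
P(X > 254) = e^(−0.00502281·254) = e^(−1.2758) ≈ 0.2792.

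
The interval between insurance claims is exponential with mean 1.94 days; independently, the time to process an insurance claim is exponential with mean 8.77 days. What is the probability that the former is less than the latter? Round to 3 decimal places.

0.819

λ_1 = 1/1.94 = 0.515464, λ_2 = 1/8.77 = 0.114025.
For independent exponentials, P(the former < the latter) = λ_1/(λ_1+λ_2) = 0.515464/0.629489 ≈ 0.819.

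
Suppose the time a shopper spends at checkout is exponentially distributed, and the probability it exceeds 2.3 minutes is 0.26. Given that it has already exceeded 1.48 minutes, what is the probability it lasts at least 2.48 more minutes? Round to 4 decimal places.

0.2340

From e^(−λ·2.3) = 0.26, λ = −ln(0.26)/2.3 = 0.585684.
Memoryless: P(X > 1.48+2.48 | X > 1.48) = P(X > 2.48) = e^(−0.585684·2.48) ≈ 0.2340.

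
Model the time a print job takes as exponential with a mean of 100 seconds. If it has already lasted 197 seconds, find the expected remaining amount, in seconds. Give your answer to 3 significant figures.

100

The rate is λ = 1/100 = 0.01 per second.
By memorylessness, the remaining amount past any threshold is again Exp(λ) with mean 1/λ = 100 seconds.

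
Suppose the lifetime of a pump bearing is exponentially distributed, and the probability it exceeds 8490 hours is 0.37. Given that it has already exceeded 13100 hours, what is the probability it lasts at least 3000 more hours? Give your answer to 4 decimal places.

From e^(−λ·8490) = 0.37, λ = −ln(0.37)/8490 = 0.000117109.
Memoryless: P(X > 13100+3000 | X > 13100) = P(X > 3000) = e^(−0.000117109·3000) ≈ 0.7038.

0.7038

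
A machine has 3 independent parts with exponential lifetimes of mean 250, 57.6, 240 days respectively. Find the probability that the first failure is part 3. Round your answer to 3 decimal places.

Rates: λ_i = 1/mean_i → 0.004, 0.0173611, 0.00416667; Σλ = 0.0255278.
P(part 3 first) = λ_3/Σλ = 0.00416667/0.0255278 ≈ 0.163.

0.163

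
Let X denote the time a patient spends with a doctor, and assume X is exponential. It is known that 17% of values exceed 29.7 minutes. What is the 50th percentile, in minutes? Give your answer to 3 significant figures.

e^(−λ·29.7) = 0.17 ⇒ λ = −ln(0.17)/29.7 = 0.0596618.
50th percentile: 1 − e^(−λt) = 0.5, t = −ln(0.5)/λ = 11.6179 minutes.

11.6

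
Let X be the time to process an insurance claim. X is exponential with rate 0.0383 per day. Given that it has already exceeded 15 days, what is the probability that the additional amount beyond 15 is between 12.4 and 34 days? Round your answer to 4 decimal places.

Memoryless: the residual past 15 is again Exp(λ).
P(12.4 < residual < 34) = e^(−λ·12.4) − e^(−λ·34) = 0.62193 − 0.27193 ≈ 0.3500.

0.3500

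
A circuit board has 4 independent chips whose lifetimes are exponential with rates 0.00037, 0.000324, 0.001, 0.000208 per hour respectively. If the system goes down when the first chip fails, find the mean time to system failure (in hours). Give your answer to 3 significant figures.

The time to first failure is exponential with rate Σλ = 0.00037 + 0.000324 + 0.001 + 0.000208 = 0.001902.
E[min] = 1/Σλ = 1/0.001902 = 525.762 hours.

526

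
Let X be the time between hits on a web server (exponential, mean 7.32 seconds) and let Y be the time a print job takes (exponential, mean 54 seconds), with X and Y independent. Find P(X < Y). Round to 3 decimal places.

λ_1 = 1/7.32 = 0.136612, λ_2 = 1/54 = 0.0185185.
For independent exponentials, P(X < Y) = λ_1/(λ_1+λ_2) = 0.136612/0.155131 ≈ 0.881.

0.881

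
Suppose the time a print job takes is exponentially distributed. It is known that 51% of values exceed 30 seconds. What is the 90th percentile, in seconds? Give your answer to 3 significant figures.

103

e^(−λ·30) = 0.51 ⇒ λ = −ln(0.51)/30 = 0.0224448.
90th percentile: 1 − e^(−λt) = 0.9, t = −ln(0.1)/λ = 102.589 seconds.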